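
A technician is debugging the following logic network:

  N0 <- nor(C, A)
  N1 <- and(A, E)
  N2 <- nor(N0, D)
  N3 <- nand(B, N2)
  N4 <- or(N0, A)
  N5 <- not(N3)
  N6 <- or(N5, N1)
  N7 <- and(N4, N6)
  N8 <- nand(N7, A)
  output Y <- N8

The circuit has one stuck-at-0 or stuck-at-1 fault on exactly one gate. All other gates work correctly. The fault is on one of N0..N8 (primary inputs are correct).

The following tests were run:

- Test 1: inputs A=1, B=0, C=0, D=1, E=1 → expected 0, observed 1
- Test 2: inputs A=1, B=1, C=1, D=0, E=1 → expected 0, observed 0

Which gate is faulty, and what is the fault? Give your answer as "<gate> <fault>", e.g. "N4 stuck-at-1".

N1 stuck-at-0

Fault-free values for test 1 (A=1, B=0, C=0, D=1, E=1): N0=0, N1=1, N2=0, N3=1, N4=1, N5=0, N6=1, N7=1, N8=0, giving Y=0. Observed 1.
Test 1: faults giving observed 1 are {N1 stuck-at-0, N4 stuck-at-0, N6 stuck-at-0, N7 stuck-at-0, N8 stuck-at-1}.
Test 2 (A=1, B=1, C=1, D=0, E=1): fault-free N0=0, N1=1, N2=1, N3=0, N4=1, N5=1, N6=1, N7=1, N8=0 → 0; observed 0. Eliminates N4 stuck-at-0, N6 stuck-at-0, N7 stuck-at-0, N8 stuck-at-1.
Only N1 stuck-at-0 is consistent with every test.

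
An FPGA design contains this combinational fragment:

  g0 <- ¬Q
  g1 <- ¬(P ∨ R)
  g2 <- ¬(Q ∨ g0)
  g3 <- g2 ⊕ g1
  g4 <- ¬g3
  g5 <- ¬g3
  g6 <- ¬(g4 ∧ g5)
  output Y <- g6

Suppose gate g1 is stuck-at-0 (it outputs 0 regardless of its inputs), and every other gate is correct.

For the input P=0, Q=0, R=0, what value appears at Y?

0

Propagate with g1 forced: g0=1, g1=0 [stuck-at-0], g2=0, g3=0, g4=1, g5=1, g6=0.
So Y = 0. (Without the fault it would be 1.)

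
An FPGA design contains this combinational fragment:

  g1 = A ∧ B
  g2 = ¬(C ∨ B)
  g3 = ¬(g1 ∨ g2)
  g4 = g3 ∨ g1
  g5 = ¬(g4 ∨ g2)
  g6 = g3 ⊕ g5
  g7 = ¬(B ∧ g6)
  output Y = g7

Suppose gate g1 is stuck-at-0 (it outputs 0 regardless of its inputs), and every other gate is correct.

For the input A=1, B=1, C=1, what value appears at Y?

0

Propagate with g1 forced: g1=0 [stuck-at-0], g2=0, g3=1, g4=1, g5=0, g6=1, g7=0.
So Y = 0. (Without the fault it would be 1.)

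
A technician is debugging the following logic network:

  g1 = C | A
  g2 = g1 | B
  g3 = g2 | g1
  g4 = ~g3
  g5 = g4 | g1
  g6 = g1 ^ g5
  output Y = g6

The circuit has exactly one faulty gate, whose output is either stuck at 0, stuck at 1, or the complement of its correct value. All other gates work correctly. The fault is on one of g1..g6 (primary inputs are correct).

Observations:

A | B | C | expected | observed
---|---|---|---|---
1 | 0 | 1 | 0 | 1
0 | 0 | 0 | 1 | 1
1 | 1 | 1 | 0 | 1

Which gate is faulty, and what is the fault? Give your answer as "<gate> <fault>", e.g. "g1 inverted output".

g6 stuck-at-1

Fault-free values for test 1 (A=1, B=0, C=1): g1=1, g2=1, g3=1, g4=0, g5=1, g6=0, giving Y=0. Observed 1.
Test 1: faults giving observed 1 are {g1 stuck-at-0, g1 inverted output, g5 stuck-at-0, g5 inverted output, g6 stuck-at-1, g6 inverted output}.
Test 2 (A=0, B=0, C=0): fault-free g1=0, g2=0, g3=0, g4=1, g5=1, g6=1 → 1; observed 1. Eliminates g1 inverted output, g5 stuck-at-0, g5 inverted output, g6 inverted output.
Test 3 (A=1, B=1, C=1): fault-free g1=1, g2=1, g3=1, g4=0, g5=1, g6=0 → 0; observed 1. Eliminates g1 stuck-at-0.
Only g6 stuck-at-1 is consistent with every test.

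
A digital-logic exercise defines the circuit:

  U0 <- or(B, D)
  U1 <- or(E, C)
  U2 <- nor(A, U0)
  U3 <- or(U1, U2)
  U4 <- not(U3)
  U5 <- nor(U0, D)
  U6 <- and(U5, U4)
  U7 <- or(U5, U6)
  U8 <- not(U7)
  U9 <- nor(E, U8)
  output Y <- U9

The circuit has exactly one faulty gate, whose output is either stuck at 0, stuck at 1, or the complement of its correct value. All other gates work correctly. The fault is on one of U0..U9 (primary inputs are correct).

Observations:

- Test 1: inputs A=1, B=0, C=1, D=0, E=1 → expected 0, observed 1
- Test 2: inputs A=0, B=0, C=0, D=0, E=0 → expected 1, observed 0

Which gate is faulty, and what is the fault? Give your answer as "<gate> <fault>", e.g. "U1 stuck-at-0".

Fault-free values for test 1 (A=1, B=0, C=1, D=0, E=1): U0=0, U1=1, U2=0, U3=1, U4=0, U5=1, U6=0, U7=1, U8=0, U9=0, giving Y=0. Observed 1.
Test 1: faults giving observed 1 are {U9 stuck-at-1, U9 inverted output}.
Test 2 (A=0, B=0, C=0, D=0, E=0): fault-free U0=0, U1=0, U2=1, U3=1, U4=0, U5=1, U6=0, U7=1, U8=0, U9=1 → 1; observed 0. Eliminates U9 stuck-at-1.
Only U9 inverted output is consistent with every test.

U9 inverted output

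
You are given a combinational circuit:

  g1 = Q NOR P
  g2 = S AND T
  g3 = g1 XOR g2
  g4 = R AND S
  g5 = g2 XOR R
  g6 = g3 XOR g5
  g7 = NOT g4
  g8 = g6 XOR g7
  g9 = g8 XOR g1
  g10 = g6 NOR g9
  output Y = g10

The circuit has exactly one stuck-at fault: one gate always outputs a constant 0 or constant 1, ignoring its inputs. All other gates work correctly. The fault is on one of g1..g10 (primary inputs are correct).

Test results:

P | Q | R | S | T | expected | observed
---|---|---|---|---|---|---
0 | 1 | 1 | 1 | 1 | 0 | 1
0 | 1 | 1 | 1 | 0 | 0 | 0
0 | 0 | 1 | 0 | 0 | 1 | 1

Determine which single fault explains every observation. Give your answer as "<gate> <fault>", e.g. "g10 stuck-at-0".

g5 stuck-at-1

Fault-free values for test 1 (P=0, Q=1, R=1, S=1, T=1): g1=0, g2=1, g3=1, g4=1, g5=0, g6=1, g7=0, g8=1, g9=1, g10=0, giving Y=0. Observed 1.
Test 1: faults giving observed 1 are {g3 stuck-at-0, g5 stuck-at-1, g6 stuck-at-0, g10 stuck-at-1}.
Test 2 (P=0, Q=1, R=1, S=1, T=0): fault-free g1=0, g2=0, g3=0, g4=1, g5=1, g6=1, g7=0, g8=1, g9=1, g10=0 → 0; observed 0. Eliminates g6 stuck-at-0, g10 stuck-at-1.
Test 3 (P=0, Q=0, R=1, S=0, T=0): fault-free g1=1, g2=0, g3=1, g4=0, g5=1, g6=0, g7=1, g8=1, g9=0, g10=1 → 1; observed 1. Eliminates g3 stuck-at-0.
Only g5 stuck-at-1 is consistent with every test.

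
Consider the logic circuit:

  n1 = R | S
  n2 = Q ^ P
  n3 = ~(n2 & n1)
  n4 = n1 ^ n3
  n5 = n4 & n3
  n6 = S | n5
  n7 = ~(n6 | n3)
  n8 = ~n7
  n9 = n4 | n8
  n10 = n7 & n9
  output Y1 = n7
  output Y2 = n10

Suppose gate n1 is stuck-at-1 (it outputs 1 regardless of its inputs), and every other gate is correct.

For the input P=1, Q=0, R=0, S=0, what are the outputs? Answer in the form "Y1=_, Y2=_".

Propagate with n1 forced: n1=1 [stuck-at-1], n2=1, n3=0, n4=1, n5=0, n6=0, n7=1, n8=0, n9=1, n10=1.
So the outputs are Y1=1, Y2=1. (Without the fault they would be Y1=0, Y2=0.)

Y1=1, Y2=1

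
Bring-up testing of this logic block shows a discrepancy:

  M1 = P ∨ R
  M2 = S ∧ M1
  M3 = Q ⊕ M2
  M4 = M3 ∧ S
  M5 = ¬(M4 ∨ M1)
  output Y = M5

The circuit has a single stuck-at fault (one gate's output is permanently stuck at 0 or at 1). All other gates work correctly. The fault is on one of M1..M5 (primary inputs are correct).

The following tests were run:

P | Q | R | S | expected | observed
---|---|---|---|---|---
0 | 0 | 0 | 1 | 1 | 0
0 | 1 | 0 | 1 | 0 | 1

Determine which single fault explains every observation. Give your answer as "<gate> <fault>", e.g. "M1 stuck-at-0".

M2 stuck-at-1

Fault-free values for test 1 (P=0, Q=0, R=0, S=1): M1=0, M2=0, M3=0, M4=0, M5=1, giving Y=1. Observed 0.
Test 1: faults giving observed 0 are {M1 stuck-at-1, M2 stuck-at-1, M3 stuck-at-1, M4 stuck-at-1, M5 stuck-at-0}.
Test 2 (P=0, Q=1, R=0, S=1): fault-free M1=0, M2=0, M3=1, M4=1, M5=0 → 0; observed 1. Eliminates M1 stuck-at-1, M3 stuck-at-1, M4 stuck-at-1, M5 stuck-at-0.
Only M2 stuck-at-1 is consistent with every test.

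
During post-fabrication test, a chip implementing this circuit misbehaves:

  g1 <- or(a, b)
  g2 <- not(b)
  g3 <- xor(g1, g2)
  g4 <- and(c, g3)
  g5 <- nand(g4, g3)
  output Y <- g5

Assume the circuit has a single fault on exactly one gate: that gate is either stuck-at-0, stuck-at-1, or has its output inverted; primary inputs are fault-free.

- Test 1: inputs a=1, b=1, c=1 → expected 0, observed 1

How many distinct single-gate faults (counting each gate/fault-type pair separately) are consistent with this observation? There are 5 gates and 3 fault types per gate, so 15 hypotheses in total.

Fault-free: g1=1, g2=0, g3=1, g4=1, g5=0 → 0. Observed 1.
  g1: stuck-at-0, inverted output ✓; others ✗
  g2: stuck-at-1, inverted output ✓; others ✗
  g3: stuck-at-0, inverted output ✓; others ✗
  g4: stuck-at-0, inverted output ✓; others ✗
  g5: stuck-at-1, inverted output ✓; others ✗
Consistent faults: {g1 stuck-at-0, g1 inverted output, g2 stuck-at-1, g2 inverted output, g3 stuck-at-0, g3 inverted output, g4 stuck-at-0, g4 inverted output, g5 stuck-at-1, g5 inverted output} — 10 in all.

10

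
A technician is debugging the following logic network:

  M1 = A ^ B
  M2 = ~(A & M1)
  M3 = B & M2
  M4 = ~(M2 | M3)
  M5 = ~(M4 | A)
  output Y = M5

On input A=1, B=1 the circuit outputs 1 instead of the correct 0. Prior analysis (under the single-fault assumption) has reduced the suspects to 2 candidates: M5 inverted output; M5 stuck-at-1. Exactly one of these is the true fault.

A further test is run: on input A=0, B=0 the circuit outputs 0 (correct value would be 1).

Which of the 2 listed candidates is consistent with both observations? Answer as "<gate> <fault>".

M5 inverted output

Evaluate each candidate on input A=0, B=0:
  M5 inverted output: M1=0, M2=1, M3=0, M4=0, M5=0 [inverted output] → 0 — matches
  M5 stuck-at-1: M1=0, M2=1, M3=0, M4=0, M5=1 [stuck-at-1] → 1 — eliminated
Only M5 inverted output reproduces the observed 0.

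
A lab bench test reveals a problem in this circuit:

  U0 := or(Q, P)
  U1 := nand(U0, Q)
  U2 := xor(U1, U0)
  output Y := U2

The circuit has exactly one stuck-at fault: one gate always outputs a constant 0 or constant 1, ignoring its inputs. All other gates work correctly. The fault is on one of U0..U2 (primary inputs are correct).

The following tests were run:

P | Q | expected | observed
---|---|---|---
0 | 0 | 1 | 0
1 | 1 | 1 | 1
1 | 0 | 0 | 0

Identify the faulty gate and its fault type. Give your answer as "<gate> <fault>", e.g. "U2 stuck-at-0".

U0 stuck-at-1

Fault-free values for test 1 (P=0, Q=0): U0=0, U1=1, U2=1, giving Y=1. Observed 0.
Test 1: faults giving observed 0 are {U0 stuck-at-1, U1 stuck-at-0, U2 stuck-at-0}.
Test 2 (P=1, Q=1): fault-free U0=1, U1=0, U2=1 → 1; observed 1. Eliminates U2 stuck-at-0.
Test 3 (P=1, Q=0): fault-free U0=1, U1=1, U2=0 → 0; observed 0. Eliminates U1 stuck-at-0.
Only U0 stuck-at-1 is consistent with every test.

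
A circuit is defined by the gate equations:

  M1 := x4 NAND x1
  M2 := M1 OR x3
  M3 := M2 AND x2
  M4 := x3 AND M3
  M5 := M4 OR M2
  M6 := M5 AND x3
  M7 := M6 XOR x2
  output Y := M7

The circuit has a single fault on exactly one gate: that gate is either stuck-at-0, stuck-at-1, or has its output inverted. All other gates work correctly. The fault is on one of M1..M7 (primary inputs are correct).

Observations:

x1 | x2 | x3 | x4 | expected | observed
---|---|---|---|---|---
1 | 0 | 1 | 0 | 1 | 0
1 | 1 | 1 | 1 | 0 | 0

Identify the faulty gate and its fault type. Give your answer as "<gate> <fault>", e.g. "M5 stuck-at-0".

M7 stuck-at-0

Fault-free values for test 1 (x1=1, x2=0, x3=1, x4=0): M1=1, M2=1, M3=0, M4=0, M5=1, M6=1, M7=1, giving Y=1. Observed 0.
Test 1: faults giving observed 0 are {M2 stuck-at-0, M2 inverted output, M5 stuck-at-0, M5 inverted output, M6 stuck-at-0, M6 inverted output, M7 stuck-at-0, M7 inverted output}.
Test 2 (x1=1, x2=1, x3=1, x4=1): fault-free M1=0, M2=1, M3=1, M4=1, M5=1, M6=1, M7=0 → 0; observed 0. Eliminates M2 stuck-at-0, M2 inverted output, M5 stuck-at-0, M5 inverted output, M6 stuck-at-0, M6 inverted output, M7 inverted output.
Only M7 stuck-at-0 is consistent with every test.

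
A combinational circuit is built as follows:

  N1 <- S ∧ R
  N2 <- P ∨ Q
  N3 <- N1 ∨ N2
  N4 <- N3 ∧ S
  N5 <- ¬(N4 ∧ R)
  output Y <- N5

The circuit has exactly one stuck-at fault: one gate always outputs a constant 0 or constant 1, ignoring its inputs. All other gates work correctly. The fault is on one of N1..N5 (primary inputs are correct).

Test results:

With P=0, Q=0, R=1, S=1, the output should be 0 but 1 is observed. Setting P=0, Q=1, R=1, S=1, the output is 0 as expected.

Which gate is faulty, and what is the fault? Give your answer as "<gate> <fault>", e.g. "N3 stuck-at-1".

N1 stuck-at-0

Fault-free values for test 1 (P=0, Q=0, R=1, S=1): N1=1, N2=0, N3=1, N4=1, N5=0, giving Y=0. Observed 1.
Test 1: faults giving observed 1 are {N1 stuck-at-0, N3 stuck-at-0, N4 stuck-at-0, N5 stuck-at-1}.
Test 2 (P=0, Q=1, R=1, S=1): fault-free N1=1, N2=1, N3=1, N4=1, N5=0 → 0; observed 0. Eliminates N3 stuck-at-0, N4 stuck-at-0, N5 stuck-at-1.
Only N1 stuck-at-0 is consistent with every test.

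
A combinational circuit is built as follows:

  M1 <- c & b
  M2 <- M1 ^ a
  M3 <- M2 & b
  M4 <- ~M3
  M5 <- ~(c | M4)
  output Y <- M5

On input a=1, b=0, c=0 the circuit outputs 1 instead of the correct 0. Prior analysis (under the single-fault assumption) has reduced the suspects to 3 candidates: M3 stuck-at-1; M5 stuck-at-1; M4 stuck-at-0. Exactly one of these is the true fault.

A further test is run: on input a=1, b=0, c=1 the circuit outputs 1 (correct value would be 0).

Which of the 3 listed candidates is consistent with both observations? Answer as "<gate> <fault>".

Evaluate each candidate on input a=1, b=0, c=1:
  M3 stuck-at-1: M1=0, M2=1, M3=1 [stuck-at-1], M4=0, M5=0 → 0 — eliminated
  M5 stuck-at-1: M1=0, M2=1, M3=0, M4=1, M5=1 [stuck-at-1] → 1 — matches
  M4 stuck-at-0: M1=0, M2=1, M3=0, M4=0 [stuck-at-0], M5=0 → 0 — eliminated
Only M5 stuck-at-1 reproduces the observed 1.

M5 stuck-at-1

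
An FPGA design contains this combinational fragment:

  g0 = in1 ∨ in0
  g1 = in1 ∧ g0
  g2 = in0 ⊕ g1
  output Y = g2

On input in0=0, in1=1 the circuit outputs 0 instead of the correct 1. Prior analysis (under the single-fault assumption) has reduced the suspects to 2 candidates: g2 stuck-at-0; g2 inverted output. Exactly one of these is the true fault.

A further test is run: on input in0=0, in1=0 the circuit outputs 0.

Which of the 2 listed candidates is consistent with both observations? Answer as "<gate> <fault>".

g2 stuck-at-0

Evaluate each candidate on input in0=0, in1=0:
  g2 stuck-at-0: g0=0, g1=0, g2=0 [stuck-at-0] → 0 — matches
  g2 inverted output: g0=0, g1=0, g2=1 [inverted output] → 1 — eliminated
Only g2 stuck-at-0 reproduces the observed 0.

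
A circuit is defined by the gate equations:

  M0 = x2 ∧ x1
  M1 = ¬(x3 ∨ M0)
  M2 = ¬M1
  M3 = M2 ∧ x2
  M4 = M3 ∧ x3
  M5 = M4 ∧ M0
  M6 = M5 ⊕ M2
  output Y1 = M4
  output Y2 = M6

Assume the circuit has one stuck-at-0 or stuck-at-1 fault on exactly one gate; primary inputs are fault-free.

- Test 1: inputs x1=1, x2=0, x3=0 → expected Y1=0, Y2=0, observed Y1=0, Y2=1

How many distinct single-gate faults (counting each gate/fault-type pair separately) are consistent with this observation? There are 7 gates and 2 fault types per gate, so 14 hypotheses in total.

Fault-free: M0=0, M1=1, M2=0, M3=0, M4=0, M5=0, M6=0 → Y1=0, Y2=0. Observed Y1=0, Y2=1.
  M0 stuck-at-0: output Y1=0, Y2=0 ✗
  M0 stuck-at-1: output Y1=0, Y2=1 ✓
  M1 stuck-at-0: output Y1=0, Y2=1 ✓
  M1 stuck-at-1: output Y1=0, Y2=0 ✗
  M2 stuck-at-0: output Y1=0, Y2=0 ✗
  M2 stuck-at-1: output Y1=0, Y2=1 ✓
  M3 stuck-at-0: output Y1=0, Y2=0 ✗
  M3 stuck-at-1: output Y1=0, Y2=0 ✗
  M4 stuck-at-0: output Y1=0, Y2=0 ✗
  M4 stuck-at-1: output Y1=1, Y2=0 ✗
  M5 stuck-at-0: output Y1=0, Y2=0 ✗
  M5 stuck-at-1: output Y1=0, Y2=1 ✓
  M6 stuck-at-0: output Y1=0, Y2=0 ✗
  M6 stuck-at-1: output Y1=0, Y2=1 ✓
Consistent faults: {M0 stuck-at-1, M1 stuck-at-0, M2 stuck-at-1, M5 stuck-at-1, M6 stuck-at-1} — 5 in all.

5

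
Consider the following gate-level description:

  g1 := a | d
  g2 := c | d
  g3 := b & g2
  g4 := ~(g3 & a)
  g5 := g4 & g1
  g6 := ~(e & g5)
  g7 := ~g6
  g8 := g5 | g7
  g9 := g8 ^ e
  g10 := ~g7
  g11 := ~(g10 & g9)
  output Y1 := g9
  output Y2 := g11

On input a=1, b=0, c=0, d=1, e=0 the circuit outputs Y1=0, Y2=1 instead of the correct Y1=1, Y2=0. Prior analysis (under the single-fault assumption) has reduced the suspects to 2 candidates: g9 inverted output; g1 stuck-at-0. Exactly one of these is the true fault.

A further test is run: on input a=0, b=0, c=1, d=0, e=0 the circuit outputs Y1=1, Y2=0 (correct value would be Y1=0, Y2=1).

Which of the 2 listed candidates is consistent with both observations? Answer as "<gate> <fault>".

Evaluate each candidate on input a=0, b=0, c=1, d=0, e=0:
  g9 inverted output: g1=0, g2=1, g3=0, g4=1, g5=0, g6=1, g7=0, g8=0, g9=1 [inverted output], g10=1, g11=0 → Y1=1, Y2=0 — matches
  g1 stuck-at-0: g1=0 [stuck-at-0], g2=1, g3=0, g4=1, g5=0, g6=1, g7=0, g8=0, g9=0, g10=1, g11=1 → Y1=0, Y2=1 — eliminated
Only g9 inverted output reproduces the observed Y1=1, Y2=0.

g9 inverted output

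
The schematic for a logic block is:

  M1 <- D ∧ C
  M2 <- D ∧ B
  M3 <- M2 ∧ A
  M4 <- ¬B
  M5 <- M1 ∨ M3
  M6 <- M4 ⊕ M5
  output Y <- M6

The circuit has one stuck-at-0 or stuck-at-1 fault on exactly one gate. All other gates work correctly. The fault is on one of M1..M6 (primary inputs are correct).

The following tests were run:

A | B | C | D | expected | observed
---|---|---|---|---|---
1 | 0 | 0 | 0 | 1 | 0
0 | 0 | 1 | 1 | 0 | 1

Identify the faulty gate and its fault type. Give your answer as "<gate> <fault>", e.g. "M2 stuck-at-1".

Fault-free values for test 1 (A=1, B=0, C=0, D=0): M1=0, M2=0, M3=0, M4=1, M5=0, M6=1, giving Y=1. Observed 0.
Test 1: faults giving observed 0 are {M1 stuck-at-1, M2 stuck-at-1, M3 stuck-at-1, M4 stuck-at-0, M5 stuck-at-1, M6 stuck-at-0}.
Test 2 (A=0, B=0, C=1, D=1): fault-free M1=1, M2=0, M3=0, M4=1, M5=1, M6=0 → 0; observed 1. Eliminates M1 stuck-at-1, M2 stuck-at-1, M3 stuck-at-1, M5 stuck-at-1, M6 stuck-at-0.
Only M4 stuck-at-0 is consistent with every test.

M4 stuck-at-0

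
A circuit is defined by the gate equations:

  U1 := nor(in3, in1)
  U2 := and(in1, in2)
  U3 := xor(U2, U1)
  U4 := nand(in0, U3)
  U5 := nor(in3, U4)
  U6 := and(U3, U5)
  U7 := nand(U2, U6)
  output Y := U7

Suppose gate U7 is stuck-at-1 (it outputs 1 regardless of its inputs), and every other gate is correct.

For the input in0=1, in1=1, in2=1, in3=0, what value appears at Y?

1

Propagate with U7 forced: U1=0, U2=1, U3=1, U4=0, U5=1, U6=1, U7=1 [stuck-at-1].
So Y = 1. (Without the fault it would be 0.)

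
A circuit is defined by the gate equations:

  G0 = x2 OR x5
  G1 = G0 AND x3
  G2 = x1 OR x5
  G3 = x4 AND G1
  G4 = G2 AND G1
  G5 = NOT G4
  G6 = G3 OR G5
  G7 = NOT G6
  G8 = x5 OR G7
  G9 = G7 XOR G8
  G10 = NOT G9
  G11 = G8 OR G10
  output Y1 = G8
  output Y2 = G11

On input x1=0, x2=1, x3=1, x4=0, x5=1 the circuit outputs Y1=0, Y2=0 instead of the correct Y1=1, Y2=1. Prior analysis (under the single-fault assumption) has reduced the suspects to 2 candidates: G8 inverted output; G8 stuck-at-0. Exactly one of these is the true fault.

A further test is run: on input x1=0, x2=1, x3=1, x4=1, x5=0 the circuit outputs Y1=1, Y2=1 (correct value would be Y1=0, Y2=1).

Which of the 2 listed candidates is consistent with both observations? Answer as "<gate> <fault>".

Evaluate each candidate on input x1=0, x2=1, x3=1, x4=1, x5=0:
  G8 inverted output: G0=1, G1=1, G2=0, G3=1, G4=0, G5=1, G6=1, G7=0, G8=1 [inverted output], G9=1, G10=0, G11=1 → Y1=1, Y2=1 — matches
  G8 stuck-at-0: G0=1, G1=1, G2=0, G3=1, G4=0, G5=1, G6=1, G7=0, G8=0 [stuck-at-0], G9=0, G10=1, G11=1 → Y1=0, Y2=1 — eliminated
Only G8 inverted output reproduces the observed Y1=1, Y2=1.

G8 inverted output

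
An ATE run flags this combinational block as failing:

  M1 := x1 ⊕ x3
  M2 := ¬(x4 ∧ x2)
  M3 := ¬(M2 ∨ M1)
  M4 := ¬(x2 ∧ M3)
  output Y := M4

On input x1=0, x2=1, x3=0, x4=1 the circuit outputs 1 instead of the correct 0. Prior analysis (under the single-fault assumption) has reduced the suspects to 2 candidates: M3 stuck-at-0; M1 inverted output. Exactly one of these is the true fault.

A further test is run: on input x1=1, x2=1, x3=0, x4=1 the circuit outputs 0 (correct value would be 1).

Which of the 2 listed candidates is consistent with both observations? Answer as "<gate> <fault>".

M1 inverted output

Evaluate each candidate on input x1=1, x2=1, x3=0, x4=1:
  M3 stuck-at-0: M1=1, M2=0, M3=0 [stuck-at-0], M4=1 → 1 — eliminated
  M1 inverted output: M1=0 [inverted output], M2=0, M3=1, M4=0 → 0 — matches
Only M1 inverted output reproduces the observed 0.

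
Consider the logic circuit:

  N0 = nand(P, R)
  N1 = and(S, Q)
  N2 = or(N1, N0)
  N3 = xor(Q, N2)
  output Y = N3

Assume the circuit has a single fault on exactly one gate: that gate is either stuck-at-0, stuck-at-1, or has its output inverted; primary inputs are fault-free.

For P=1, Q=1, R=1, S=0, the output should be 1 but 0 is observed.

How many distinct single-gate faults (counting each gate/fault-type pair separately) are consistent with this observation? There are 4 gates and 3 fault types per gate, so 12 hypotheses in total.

8

Fault-free: N0=0, N1=0, N2=0, N3=1 → 1. Observed 0.
  N0 stuck-at-0: output 1 ✗
  N0 stuck-at-1: output 0 ✓
  N0 inverted output: output 0 ✓
  N1 stuck-at-0: output 1 ✗
  N1 stuck-at-1: output 0 ✓
  N1 inverted output: output 0 ✓
  N2 stuck-at-0: output 1 ✗
  N2 stuck-at-1: output 0 ✓
  N2 inverted output: output 0 ✓
  N3 stuck-at-0: output 0 ✓
  N3 stuck-at-1: output 1 ✗
  N3 inverted output: output 0 ✓
Consistent faults: {N0 stuck-at-1, N0 inverted output, N1 stuck-at-1, N1 inverted output, N2 stuck-at-1, N2 inverted output, N3 stuck-at-0, N3 inverted output} — 8 in all.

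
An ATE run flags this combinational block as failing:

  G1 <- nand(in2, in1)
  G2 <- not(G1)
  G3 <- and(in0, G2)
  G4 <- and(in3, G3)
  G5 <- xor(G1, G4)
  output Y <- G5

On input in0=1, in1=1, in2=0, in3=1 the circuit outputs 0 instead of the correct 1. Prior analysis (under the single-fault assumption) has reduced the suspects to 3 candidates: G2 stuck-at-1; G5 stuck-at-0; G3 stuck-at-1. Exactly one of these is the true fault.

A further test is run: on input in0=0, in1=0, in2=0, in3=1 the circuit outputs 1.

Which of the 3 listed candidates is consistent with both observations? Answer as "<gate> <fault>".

Evaluate each candidate on input in0=0, in1=0, in2=0, in3=1:
  G2 stuck-at-1: G1=1, G2=1 [stuck-at-1], G3=0, G4=0, G5=1 → 1 — matches
  G5 stuck-at-0: G1=1, G2=0, G3=0, G4=0, G5=0 [stuck-at-0] → 0 — eliminated
  G3 stuck-at-1: G1=1, G2=0, G3=1 [stuck-at-1], G4=1, G5=0 → 0 — eliminated
Only G2 stuck-at-1 reproduces the observed 1.

G2 stuck-at-1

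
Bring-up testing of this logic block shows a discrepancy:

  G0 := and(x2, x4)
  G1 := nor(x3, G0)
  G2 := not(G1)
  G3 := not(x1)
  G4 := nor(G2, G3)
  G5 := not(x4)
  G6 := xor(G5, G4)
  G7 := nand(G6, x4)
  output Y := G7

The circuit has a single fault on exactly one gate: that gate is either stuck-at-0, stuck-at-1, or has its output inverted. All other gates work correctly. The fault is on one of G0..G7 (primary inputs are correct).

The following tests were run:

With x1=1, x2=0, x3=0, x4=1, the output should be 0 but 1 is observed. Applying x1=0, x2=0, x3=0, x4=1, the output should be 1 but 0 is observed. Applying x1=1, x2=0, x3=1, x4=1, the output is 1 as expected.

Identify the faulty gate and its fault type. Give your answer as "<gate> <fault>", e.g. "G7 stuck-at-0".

Fault-free values for test 1 (x1=1, x2=0, x3=0, x4=1): G0=0, G1=1, G2=0, G3=0, G4=1, G5=0, G6=1, G7=0, giving Y=0. Observed 1.
Test 1: faults giving observed 1 are {G0 stuck-at-1, G0 inverted output, G1 stuck-at-0, G1 inverted output, G2 stuck-at-1, G2 inverted output, G3 stuck-at-1, G3 inverted output, G4 stuck-at-0, G4 inverted output, G5 stuck-at-1, G5 inverted output, G6 stuck-at-0, G6 inverted output, G7 stuck-at-1, G7 inverted output}.
Test 2 (x1=0, x2=0, x3=0, x4=1): fault-free G0=0, G1=1, G2=0, G3=1, G4=0, G5=0, G6=0, G7=1 → 1; observed 0. Eliminates G0 stuck-at-1, G0 inverted output, G1 stuck-at-0, G1 inverted output, G2 stuck-at-1, G2 inverted output, G3 stuck-at-1, G4 stuck-at-0, G6 stuck-at-0, G7 stuck-at-1.
Test 3 (x1=1, x2=0, x3=1, x4=1): fault-free G0=0, G1=0, G2=1, G3=0, G4=0, G5=0, G6=0, G7=1 → 1; observed 1. Eliminates G4 inverted output, G5 stuck-at-1, G5 inverted output, G6 inverted output, G7 inverted output.
Only G3 inverted output is consistent with every test.

G3 inverted output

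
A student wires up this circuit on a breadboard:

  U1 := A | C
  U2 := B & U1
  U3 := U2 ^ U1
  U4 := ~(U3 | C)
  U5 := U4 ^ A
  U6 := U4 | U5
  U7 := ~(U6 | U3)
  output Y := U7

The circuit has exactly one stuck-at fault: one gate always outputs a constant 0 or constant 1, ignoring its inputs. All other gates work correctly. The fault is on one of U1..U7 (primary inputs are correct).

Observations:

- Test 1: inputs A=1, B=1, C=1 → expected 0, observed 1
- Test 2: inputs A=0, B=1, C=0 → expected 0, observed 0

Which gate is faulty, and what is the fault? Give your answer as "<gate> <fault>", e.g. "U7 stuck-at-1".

U5 stuck-at-0

Fault-free values for test 1 (A=1, B=1, C=1): U1=1, U2=1, U3=0, U4=0, U5=1, U6=1, U7=0, giving Y=0. Observed 1.
Test 1: faults giving observed 1 are {U5 stuck-at-0, U6 stuck-at-0, U7 stuck-at-1}.
Test 2 (A=0, B=1, C=0): fault-free U1=0, U2=0, U3=0, U4=1, U5=1, U6=1, U7=0 → 0; observed 0. Eliminates U6 stuck-at-0, U7 stuck-at-1.
Only U5 stuck-at-0 is consistent with every test.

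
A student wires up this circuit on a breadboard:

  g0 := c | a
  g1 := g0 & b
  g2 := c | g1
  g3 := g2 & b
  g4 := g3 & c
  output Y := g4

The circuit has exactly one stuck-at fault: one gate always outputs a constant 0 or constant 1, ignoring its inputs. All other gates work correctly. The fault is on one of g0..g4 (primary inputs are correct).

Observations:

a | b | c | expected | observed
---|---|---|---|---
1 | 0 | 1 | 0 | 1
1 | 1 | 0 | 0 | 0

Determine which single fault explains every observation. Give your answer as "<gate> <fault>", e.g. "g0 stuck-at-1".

Fault-free values for test 1 (a=1, b=0, c=1): g0=1, g1=0, g2=1, g3=0, g4=0, giving Y=0. Observed 1.
Test 1: faults giving observed 1 are {g3 stuck-at-1, g4 stuck-at-1}.
Test 2 (a=1, b=1, c=0): fault-free g0=1, g1=1, g2=1, g3=1, g4=0 → 0; observed 0. Eliminates g4 stuck-at-1.
Only g3 stuck-at-1 is consistent with every test.

g3 stuck-at-1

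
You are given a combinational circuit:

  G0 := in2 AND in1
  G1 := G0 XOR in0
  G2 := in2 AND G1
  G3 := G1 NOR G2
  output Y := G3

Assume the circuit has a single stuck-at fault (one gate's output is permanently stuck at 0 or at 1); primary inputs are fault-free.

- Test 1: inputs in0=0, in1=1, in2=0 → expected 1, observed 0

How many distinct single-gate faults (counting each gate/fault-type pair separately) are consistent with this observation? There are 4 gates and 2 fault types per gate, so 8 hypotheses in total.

4

Fault-free: G0=0, G1=0, G2=0, G3=1 → 1. Observed 0.
  G0 stuck-at-0: output 1 ✗
  G0 stuck-at-1: output 0 ✓
  G1 stuck-at-0: output 1 ✗
  G1 stuck-at-1: output 0 ✓
  G2 stuck-at-0: output 1 ✗
  G2 stuck-at-1: output 0 ✓
  G3 stuck-at-0: output 0 ✓
  G3 stuck-at-1: output 1 ✗
Consistent faults: {G0 stuck-at-1, G1 stuck-at-1, G2 stuck-at-1, G3 stuck-at-0} — 4 in all.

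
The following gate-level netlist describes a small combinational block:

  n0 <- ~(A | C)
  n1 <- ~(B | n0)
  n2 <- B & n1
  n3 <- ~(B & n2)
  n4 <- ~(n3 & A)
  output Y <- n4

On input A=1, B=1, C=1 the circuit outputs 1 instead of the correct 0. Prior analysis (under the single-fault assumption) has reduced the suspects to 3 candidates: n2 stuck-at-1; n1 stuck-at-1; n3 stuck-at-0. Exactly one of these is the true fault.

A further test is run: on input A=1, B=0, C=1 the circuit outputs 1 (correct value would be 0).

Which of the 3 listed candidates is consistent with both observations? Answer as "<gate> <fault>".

Evaluate each candidate on input A=1, B=0, C=1:
  n2 stuck-at-1: n0=0, n1=1, n2=1 [stuck-at-1], n3=1, n4=0 → 0 — eliminated
  n1 stuck-at-1: n0=0, n1=1 [stuck-at-1], n2=0, n3=1, n4=0 → 0 — eliminated
  n3 stuck-at-0: n0=0, n1=1, n2=0, n3=0 [stuck-at-0], n4=1 → 1 — matches
Only n3 stuck-at-0 reproduces the observed 1.

n3 stuck-at-0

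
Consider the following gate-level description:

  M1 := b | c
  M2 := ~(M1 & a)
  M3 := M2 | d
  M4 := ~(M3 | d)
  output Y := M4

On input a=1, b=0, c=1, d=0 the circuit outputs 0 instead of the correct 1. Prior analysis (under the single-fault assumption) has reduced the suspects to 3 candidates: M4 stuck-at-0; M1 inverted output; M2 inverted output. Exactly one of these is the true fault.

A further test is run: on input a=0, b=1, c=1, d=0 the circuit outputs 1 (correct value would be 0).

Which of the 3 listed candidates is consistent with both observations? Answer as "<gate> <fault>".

Evaluate each candidate on input a=0, b=1, c=1, d=0:
  M4 stuck-at-0: M1=1, M2=1, M3=1, M4=0 [stuck-at-0] → 0 — eliminated
  M1 inverted output: M1=0 [inverted output], M2=1, M3=1, M4=0 → 0 — eliminated
  M2 inverted output: M1=1, M2=0 [inverted output], M3=0, M4=1 → 1 — matches
Only M2 inverted output reproduces the observed 1.

M2 inverted output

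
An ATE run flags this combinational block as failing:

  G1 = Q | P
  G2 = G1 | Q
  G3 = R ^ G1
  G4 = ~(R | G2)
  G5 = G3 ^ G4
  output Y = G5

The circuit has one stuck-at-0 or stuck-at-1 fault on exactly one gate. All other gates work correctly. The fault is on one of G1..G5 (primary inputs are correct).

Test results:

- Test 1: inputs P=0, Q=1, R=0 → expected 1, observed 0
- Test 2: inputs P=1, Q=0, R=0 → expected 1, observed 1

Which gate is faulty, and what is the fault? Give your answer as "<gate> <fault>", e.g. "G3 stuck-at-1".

Fault-free values for test 1 (P=0, Q=1, R=0): G1=1, G2=1, G3=1, G4=0, G5=1, giving Y=1. Observed 0.
Test 1: faults giving observed 0 are {G1 stuck-at-0, G2 stuck-at-0, G3 stuck-at-0, G4 stuck-at-1, G5 stuck-at-0}.
Test 2 (P=1, Q=0, R=0): fault-free G1=1, G2=1, G3=1, G4=0, G5=1 → 1; observed 1. Eliminates G2 stuck-at-0, G3 stuck-at-0, G4 stuck-at-1, G5 stuck-at-0.
Only G1 stuck-at-0 is consistent with every test.

G1 stuck-at-0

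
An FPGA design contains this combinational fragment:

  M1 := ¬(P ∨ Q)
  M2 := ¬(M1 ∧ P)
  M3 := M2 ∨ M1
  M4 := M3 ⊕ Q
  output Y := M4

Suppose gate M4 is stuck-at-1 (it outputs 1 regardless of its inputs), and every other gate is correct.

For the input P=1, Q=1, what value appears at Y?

Propagate with M4 forced: M1=0, M2=1, M3=1, M4=1 [stuck-at-1].
So Y = 1. (Without the fault it would be 0.)

1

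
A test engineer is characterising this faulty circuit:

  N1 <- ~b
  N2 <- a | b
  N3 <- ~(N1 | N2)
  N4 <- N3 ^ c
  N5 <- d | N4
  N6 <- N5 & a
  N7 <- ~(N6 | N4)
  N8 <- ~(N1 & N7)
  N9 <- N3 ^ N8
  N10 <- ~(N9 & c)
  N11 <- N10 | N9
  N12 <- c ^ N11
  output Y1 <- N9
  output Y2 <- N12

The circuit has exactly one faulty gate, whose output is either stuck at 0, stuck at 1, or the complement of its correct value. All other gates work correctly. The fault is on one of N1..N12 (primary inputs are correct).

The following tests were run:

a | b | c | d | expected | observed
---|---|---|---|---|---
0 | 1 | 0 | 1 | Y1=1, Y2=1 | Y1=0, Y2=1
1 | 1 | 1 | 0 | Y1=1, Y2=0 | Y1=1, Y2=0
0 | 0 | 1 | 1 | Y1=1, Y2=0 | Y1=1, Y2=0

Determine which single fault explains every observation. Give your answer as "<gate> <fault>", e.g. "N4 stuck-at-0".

Fault-free values for test 1 (a=0, b=1, c=0, d=1): N1=0, N2=1, N3=0, N4=0, N5=1, N6=0, N7=1, N8=1, N9=1, N10=1, N11=1, N12=1, giving Y1=1, Y2=1. Observed Y1=0, Y2=1.
Test 1: faults giving observed Y1=0, Y2=1 are {N1 stuck-at-1, N1 inverted output, N2 stuck-at-0, N2 inverted output, N3 stuck-at-1, N3 inverted output, N8 stuck-at-0, N8 inverted output, N9 stuck-at-0, N9 inverted output}.
Test 2 (a=1, b=1, c=1, d=0): fault-free N1=0, N2=1, N3=0, N4=1, N5=1, N6=1, N7=0, N8=1, N9=1, N10=0, N11=1, N12=0 → Y1=1, Y2=0; observed Y1=1, Y2=0. Eliminates N2 stuck-at-0, N2 inverted output, N3 stuck-at-1, N3 inverted output, N8 stuck-at-0, N8 inverted output, N9 stuck-at-0, N9 inverted output.
Test 3 (a=0, b=0, c=1, d=1): fault-free N1=1, N2=0, N3=0, N4=1, N5=1, N6=0, N7=0, N8=1, N9=1, N10=0, N11=1, N12=0 → Y1=1, Y2=0; observed Y1=1, Y2=0. Eliminates N1 inverted output.
Only N1 stuck-at-1 is consistent with every test.

N1 stuck-at-1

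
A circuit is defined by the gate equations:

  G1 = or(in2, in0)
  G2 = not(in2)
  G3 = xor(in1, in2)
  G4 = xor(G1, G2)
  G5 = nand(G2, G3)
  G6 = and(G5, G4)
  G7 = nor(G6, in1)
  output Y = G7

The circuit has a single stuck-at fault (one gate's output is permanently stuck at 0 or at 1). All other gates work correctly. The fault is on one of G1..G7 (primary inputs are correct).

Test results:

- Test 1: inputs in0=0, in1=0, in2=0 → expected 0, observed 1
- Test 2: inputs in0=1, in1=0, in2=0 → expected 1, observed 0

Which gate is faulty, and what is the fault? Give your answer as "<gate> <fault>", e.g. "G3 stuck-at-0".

G2 stuck-at-0

Fault-free values for test 1 (in0=0, in1=0, in2=0): G1=0, G2=1, G3=0, G4=1, G5=1, G6=1, G7=0, giving Y=0. Observed 1.
Test 1: faults giving observed 1 are {G1 stuck-at-1, G2 stuck-at-0, G3 stuck-at-1, G4 stuck-at-0, G5 stuck-at-0, G6 stuck-at-0, G7 stuck-at-1}.
Test 2 (in0=1, in1=0, in2=0): fault-free G1=1, G2=1, G3=0, G4=0, G5=1, G6=0, G7=1 → 1; observed 0. Eliminates G1 stuck-at-1, G3 stuck-at-1, G4 stuck-at-0, G5 stuck-at-0, G6 stuck-at-0, G7 stuck-at-1.
Only G2 stuck-at-0 is consistent with every test.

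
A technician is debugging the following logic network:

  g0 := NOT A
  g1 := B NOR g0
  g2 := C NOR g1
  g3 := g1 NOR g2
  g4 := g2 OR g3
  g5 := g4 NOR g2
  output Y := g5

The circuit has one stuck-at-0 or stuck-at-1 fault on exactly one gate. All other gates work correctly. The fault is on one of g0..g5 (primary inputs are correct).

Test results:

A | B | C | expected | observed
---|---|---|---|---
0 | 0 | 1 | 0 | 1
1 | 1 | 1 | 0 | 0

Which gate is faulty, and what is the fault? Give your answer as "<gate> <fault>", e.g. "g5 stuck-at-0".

g0 stuck-at-0

Fault-free values for test 1 (A=0, B=0, C=1): g0=1, g1=0, g2=0, g3=1, g4=1, g5=0, giving Y=0. Observed 1.
Test 1: faults giving observed 1 are {g0 stuck-at-0, g1 stuck-at-1, g3 stuck-at-0, g4 stuck-at-0, g5 stuck-at-1}.
Test 2 (A=1, B=1, C=1): fault-free g0=0, g1=0, g2=0, g3=1, g4=1, g5=0 → 0; observed 0. Eliminates g1 stuck-at-1, g3 stuck-at-0, g4 stuck-at-0, g5 stuck-at-1.
Only g0 stuck-at-0 is consistent with every test.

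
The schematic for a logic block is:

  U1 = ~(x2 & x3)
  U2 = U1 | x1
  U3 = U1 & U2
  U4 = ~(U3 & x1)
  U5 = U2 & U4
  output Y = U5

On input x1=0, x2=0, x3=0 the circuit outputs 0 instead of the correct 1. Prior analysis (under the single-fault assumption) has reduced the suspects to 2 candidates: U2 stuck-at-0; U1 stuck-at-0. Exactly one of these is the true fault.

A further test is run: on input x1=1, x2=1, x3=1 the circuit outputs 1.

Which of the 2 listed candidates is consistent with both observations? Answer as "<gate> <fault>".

U1 stuck-at-0

Evaluate each candidate on input x1=1, x2=1, x3=1:
  U2 stuck-at-0: U1=0, U2=0 [stuck-at-0], U3=0, U4=1, U5=0 → 0 — eliminated
  U1 stuck-at-0: U1=0 [stuck-at-0], U2=1, U3=0, U4=1, U5=1 → 1 — matches
Only U1 stuck-at-0 reproduces the observed 1.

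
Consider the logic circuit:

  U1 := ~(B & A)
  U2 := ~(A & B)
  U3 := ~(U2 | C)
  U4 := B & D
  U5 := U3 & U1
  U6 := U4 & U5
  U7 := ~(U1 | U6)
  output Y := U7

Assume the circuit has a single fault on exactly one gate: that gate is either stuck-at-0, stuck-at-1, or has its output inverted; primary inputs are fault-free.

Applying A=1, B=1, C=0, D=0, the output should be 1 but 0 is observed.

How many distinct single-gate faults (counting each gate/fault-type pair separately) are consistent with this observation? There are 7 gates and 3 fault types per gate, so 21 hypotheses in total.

6

Fault-free: U1=0, U2=0, U3=1, U4=0, U5=0, U6=0, U7=1 → 1. Observed 0.
  U1: stuck-at-1, inverted output ✓; others ✗
  U2: none of the 3 fault types match ✗
  U3: none of the 3 fault types match ✗
  U4: none of the 3 fault types match ✗
  U5: none of the 3 fault types match ✗
  U6: stuck-at-1, inverted output ✓; others ✗
  U7: stuck-at-0, inverted output ✓; others ✗
Consistent faults: {U1 stuck-at-1, U1 inverted output, U6 stuck-at-1, U6 inverted output, U7 stuck-at-0, U7 inverted output} — 6 in all.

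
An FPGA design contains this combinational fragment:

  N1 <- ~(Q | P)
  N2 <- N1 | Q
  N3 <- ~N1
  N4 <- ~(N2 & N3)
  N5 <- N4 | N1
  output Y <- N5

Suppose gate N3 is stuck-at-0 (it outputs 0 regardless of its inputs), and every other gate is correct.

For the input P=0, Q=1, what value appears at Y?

1

Propagate with N3 forced: N1=0, N2=1, N3=0 [stuck-at-0], N4=1, N5=1.
So Y = 1. (Without the fault it would be 0.)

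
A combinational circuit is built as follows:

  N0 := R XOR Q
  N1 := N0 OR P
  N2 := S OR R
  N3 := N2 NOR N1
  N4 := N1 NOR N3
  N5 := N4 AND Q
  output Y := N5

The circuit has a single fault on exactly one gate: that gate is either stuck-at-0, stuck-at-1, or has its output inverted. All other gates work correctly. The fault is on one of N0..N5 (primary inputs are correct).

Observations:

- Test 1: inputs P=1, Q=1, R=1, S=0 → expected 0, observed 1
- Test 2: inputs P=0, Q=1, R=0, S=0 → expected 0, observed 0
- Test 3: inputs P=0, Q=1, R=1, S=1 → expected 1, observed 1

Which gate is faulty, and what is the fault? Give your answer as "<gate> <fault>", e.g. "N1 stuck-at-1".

N1 stuck-at-0

Fault-free values for test 1 (P=1, Q=1, R=1, S=0): N0=0, N1=1, N2=1, N3=0, N4=0, N5=0, giving Y=0. Observed 1.
Test 1: faults giving observed 1 are {N1 stuck-at-0, N1 inverted output, N4 stuck-at-1, N4 inverted output, N5 stuck-at-1, N5 inverted output}.
Test 2 (P=0, Q=1, R=0, S=0): fault-free N0=1, N1=1, N2=0, N3=0, N4=0, N5=0 → 0; observed 0. Eliminates N4 stuck-at-1, N4 inverted output, N5 stuck-at-1, N5 inverted output.
Test 3 (P=0, Q=1, R=1, S=1): fault-free N0=0, N1=0, N2=1, N3=0, N4=1, N5=1 → 1; observed 1. Eliminates N1 inverted output.
Only N1 stuck-at-0 is consistent with every test.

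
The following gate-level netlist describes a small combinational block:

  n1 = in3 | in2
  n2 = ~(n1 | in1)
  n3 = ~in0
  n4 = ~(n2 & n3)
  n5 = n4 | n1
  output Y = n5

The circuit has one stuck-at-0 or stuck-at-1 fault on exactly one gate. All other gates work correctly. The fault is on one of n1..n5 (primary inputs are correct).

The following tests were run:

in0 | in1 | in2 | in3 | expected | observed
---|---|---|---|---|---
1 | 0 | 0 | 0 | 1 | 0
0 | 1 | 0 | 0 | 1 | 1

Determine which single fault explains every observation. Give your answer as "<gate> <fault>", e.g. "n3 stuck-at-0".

n3 stuck-at-1

Fault-free values for test 1 (in0=1, in1=0, in2=0, in3=0): n1=0, n2=1, n3=0, n4=1, n5=1, giving Y=1. Observed 0.
Test 1: faults giving observed 0 are {n3 stuck-at-1, n4 stuck-at-0, n5 stuck-at-0}.
Test 2 (in0=0, in1=1, in2=0, in3=0): fault-free n1=0, n2=0, n3=1, n4=1, n5=1 → 1; observed 1. Eliminates n4 stuck-at-0, n5 stuck-at-0.
Only n3 stuck-at-1 is consistent with every test.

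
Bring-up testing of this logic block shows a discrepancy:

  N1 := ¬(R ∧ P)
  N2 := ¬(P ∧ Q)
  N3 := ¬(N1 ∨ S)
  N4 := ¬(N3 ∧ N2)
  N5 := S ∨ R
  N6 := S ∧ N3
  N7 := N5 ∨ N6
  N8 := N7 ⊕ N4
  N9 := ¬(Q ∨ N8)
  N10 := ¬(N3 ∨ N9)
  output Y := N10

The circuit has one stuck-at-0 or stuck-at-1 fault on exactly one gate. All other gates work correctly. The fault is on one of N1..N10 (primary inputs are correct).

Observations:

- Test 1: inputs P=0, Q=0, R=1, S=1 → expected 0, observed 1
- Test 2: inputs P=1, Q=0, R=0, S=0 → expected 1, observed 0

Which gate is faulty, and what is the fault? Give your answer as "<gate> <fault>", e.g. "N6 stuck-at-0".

Fault-free values for test 1 (P=0, Q=0, R=1, S=1): N1=1, N2=1, N3=0, N4=1, N5=1, N6=0, N7=1, N8=0, N9=1, N10=0, giving Y=0. Observed 1.
Test 1: faults giving observed 1 are {N4 stuck-at-0, N5 stuck-at-0, N7 stuck-at-0, N8 stuck-at-1, N9 stuck-at-0, N10 stuck-at-1}.
Test 2 (P=1, Q=0, R=0, S=0): fault-free N1=1, N2=1, N3=0, N4=1, N5=0, N6=0, N7=0, N8=1, N9=0, N10=1 → 1; observed 0. Eliminates N5 stuck-at-0, N7 stuck-at-0, N8 stuck-at-1, N9 stuck-at-0, N10 stuck-at-1.
Only N4 stuck-at-0 is consistent with every test.

N4 stuck-at-0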